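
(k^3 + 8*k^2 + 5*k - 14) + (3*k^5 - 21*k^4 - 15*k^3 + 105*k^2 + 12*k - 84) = 3*k^5 - 21*k^4 - 14*k^3 + 113*k^2 + 17*k - 98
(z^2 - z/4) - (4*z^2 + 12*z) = -3*z^2 - 49*z/4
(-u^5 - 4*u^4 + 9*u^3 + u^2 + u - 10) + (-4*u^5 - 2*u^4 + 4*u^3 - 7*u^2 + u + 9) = -5*u^5 - 6*u^4 + 13*u^3 - 6*u^2 + 2*u - 1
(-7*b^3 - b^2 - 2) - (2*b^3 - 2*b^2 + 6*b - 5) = -9*b^3 + b^2 - 6*b + 3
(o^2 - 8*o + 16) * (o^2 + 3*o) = o^4 - 5*o^3 - 8*o^2 + 48*o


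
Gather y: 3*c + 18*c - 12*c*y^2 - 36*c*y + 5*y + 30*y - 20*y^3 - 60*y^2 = 21*c - 20*y^3 + y^2*(-12*c - 60) + y*(35 - 36*c)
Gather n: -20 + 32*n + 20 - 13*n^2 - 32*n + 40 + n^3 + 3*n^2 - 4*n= n^3 - 10*n^2 - 4*n + 40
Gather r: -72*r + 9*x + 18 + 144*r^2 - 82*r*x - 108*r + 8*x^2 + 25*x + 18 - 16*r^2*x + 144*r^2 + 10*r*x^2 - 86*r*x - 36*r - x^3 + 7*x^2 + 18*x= r^2*(288 - 16*x) + r*(10*x^2 - 168*x - 216) - x^3 + 15*x^2 + 52*x + 36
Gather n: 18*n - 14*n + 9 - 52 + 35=4*n - 8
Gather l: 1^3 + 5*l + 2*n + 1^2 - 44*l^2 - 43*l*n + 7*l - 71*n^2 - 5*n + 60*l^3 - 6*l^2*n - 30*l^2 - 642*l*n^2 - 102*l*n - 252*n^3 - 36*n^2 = 60*l^3 + l^2*(-6*n - 74) + l*(-642*n^2 - 145*n + 12) - 252*n^3 - 107*n^2 - 3*n + 2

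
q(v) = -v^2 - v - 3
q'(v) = -2*v - 1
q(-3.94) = -14.58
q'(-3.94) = 6.88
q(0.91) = -4.74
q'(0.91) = -2.82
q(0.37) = -3.51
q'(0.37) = -1.74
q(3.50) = -18.75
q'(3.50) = -8.00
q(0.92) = -4.77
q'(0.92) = -2.84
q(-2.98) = -8.90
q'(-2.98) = 4.96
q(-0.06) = -2.94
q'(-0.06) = -0.88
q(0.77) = -4.36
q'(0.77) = -2.54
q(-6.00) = -33.00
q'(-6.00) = 11.00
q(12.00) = -159.00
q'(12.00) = -25.00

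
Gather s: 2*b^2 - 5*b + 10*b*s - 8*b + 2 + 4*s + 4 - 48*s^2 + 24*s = 2*b^2 - 13*b - 48*s^2 + s*(10*b + 28) + 6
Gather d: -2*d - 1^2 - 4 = -2*d - 5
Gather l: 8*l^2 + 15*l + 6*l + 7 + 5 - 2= 8*l^2 + 21*l + 10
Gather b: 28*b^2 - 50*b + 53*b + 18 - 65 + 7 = 28*b^2 + 3*b - 40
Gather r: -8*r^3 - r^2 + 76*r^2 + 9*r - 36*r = -8*r^3 + 75*r^2 - 27*r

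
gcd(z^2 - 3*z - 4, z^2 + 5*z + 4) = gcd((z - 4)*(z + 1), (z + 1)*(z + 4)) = z + 1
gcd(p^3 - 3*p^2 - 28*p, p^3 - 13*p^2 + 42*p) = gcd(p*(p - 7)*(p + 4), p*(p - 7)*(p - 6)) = p^2 - 7*p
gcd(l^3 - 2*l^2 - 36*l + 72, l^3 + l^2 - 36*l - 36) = l^2 - 36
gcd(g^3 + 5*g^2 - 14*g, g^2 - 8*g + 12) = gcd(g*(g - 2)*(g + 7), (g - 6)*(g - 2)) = g - 2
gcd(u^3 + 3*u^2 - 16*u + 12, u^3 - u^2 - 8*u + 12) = u - 2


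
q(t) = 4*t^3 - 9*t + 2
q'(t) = 12*t^2 - 9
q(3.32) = 118.50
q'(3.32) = 123.27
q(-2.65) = -48.59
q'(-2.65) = 75.27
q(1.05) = -2.82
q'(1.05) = 4.23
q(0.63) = -2.67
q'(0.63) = -4.24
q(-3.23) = -103.72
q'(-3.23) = 116.19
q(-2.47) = -36.05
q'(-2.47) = 64.21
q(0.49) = -1.94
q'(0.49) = -6.12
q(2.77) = 62.09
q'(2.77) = 83.07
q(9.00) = 2837.00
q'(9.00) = 963.00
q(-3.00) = -79.00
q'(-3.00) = 99.00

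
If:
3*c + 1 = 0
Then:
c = -1/3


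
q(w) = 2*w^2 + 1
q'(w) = 4*w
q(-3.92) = 31.73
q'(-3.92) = -15.68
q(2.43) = 12.81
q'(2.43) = 9.72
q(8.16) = 134.17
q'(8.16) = 32.64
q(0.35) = 1.24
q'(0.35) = 1.40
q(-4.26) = 37.30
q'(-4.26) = -17.04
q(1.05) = 3.20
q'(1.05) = 4.20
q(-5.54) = 62.38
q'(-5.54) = -22.16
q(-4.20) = 36.28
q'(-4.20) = -16.80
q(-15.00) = 451.00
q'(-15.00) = -60.00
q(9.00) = 163.00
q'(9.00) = 36.00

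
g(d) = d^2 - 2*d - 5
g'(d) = 2*d - 2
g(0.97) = -6.00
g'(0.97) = -0.06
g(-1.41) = -0.19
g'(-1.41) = -4.82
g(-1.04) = -1.84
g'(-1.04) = -4.08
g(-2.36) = 5.29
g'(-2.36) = -6.72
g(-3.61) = 15.25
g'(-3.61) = -9.22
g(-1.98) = 2.88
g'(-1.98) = -5.96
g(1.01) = -6.00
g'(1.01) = 0.02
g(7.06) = 30.72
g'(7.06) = 12.12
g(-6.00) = 43.00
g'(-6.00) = -14.00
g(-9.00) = 94.00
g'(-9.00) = -20.00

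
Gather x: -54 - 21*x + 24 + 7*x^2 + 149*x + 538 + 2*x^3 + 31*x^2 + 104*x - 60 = 2*x^3 + 38*x^2 + 232*x + 448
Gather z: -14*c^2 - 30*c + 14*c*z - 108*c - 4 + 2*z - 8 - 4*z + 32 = -14*c^2 - 138*c + z*(14*c - 2) + 20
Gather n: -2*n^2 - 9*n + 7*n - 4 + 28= -2*n^2 - 2*n + 24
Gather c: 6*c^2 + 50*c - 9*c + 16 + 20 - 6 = 6*c^2 + 41*c + 30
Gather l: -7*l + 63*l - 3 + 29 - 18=56*l + 8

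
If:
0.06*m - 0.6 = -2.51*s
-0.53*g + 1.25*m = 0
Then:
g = 23.5849056603774 - 98.6635220125786*s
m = 10.0 - 41.8333333333333*s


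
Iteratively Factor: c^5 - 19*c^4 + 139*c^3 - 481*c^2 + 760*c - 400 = (c - 4)*(c^4 - 15*c^3 + 79*c^2 - 165*c + 100) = (c - 4)*(c - 1)*(c^3 - 14*c^2 + 65*c - 100) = (c - 5)*(c - 4)*(c - 1)*(c^2 - 9*c + 20) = (c - 5)*(c - 4)^2*(c - 1)*(c - 5)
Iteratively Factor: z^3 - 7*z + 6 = (z + 3)*(z^2 - 3*z + 2) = (z - 2)*(z + 3)*(z - 1)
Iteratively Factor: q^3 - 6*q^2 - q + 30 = (q - 5)*(q^2 - q - 6) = (q - 5)*(q + 2)*(q - 3)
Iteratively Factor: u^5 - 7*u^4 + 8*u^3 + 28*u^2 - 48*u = (u - 4)*(u^4 - 3*u^3 - 4*u^2 + 12*u) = (u - 4)*(u - 3)*(u^3 - 4*u) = (u - 4)*(u - 3)*(u - 2)*(u^2 + 2*u) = (u - 4)*(u - 3)*(u - 2)*(u + 2)*(u)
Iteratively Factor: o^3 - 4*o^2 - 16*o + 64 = (o + 4)*(o^2 - 8*o + 16) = (o - 4)*(o + 4)*(o - 4)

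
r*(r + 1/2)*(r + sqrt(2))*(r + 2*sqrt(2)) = r^4 + r^3/2 + 3*sqrt(2)*r^3 + 3*sqrt(2)*r^2/2 + 4*r^2 + 2*r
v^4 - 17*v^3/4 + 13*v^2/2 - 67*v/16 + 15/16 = (v - 3/2)*(v - 5/4)*(v - 1)*(v - 1/2)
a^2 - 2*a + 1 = (a - 1)^2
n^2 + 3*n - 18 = (n - 3)*(n + 6)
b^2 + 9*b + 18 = (b + 3)*(b + 6)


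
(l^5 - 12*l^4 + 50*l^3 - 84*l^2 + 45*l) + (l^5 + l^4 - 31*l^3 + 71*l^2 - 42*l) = 2*l^5 - 11*l^4 + 19*l^3 - 13*l^2 + 3*l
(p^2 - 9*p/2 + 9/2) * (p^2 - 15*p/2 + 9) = p^4 - 12*p^3 + 189*p^2/4 - 297*p/4 + 81/2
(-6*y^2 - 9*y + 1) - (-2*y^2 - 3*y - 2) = -4*y^2 - 6*y + 3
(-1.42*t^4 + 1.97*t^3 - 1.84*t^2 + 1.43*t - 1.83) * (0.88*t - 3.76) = -1.2496*t^5 + 7.0728*t^4 - 9.0264*t^3 + 8.1768*t^2 - 6.9872*t + 6.8808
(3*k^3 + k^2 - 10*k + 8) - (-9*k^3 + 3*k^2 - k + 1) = 12*k^3 - 2*k^2 - 9*k + 7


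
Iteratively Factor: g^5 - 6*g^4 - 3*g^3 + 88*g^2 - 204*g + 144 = (g + 4)*(g^4 - 10*g^3 + 37*g^2 - 60*g + 36) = (g - 2)*(g + 4)*(g^3 - 8*g^2 + 21*g - 18) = (g - 3)*(g - 2)*(g + 4)*(g^2 - 5*g + 6) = (g - 3)^2*(g - 2)*(g + 4)*(g - 2)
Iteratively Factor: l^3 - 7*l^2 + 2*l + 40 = (l - 4)*(l^2 - 3*l - 10) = (l - 5)*(l - 4)*(l + 2)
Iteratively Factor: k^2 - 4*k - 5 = (k - 5)*(k + 1)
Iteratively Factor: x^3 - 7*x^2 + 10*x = (x)*(x^2 - 7*x + 10) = x*(x - 2)*(x - 5)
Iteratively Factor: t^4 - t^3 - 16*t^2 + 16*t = (t + 4)*(t^3 - 5*t^2 + 4*t) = (t - 4)*(t + 4)*(t^2 - t) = t*(t - 4)*(t + 4)*(t - 1)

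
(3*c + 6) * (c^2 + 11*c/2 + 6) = 3*c^3 + 45*c^2/2 + 51*c + 36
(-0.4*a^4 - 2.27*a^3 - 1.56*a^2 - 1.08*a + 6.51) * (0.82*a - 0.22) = -0.328*a^5 - 1.7734*a^4 - 0.7798*a^3 - 0.5424*a^2 + 5.5758*a - 1.4322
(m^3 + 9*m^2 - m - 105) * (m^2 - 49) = m^5 + 9*m^4 - 50*m^3 - 546*m^2 + 49*m + 5145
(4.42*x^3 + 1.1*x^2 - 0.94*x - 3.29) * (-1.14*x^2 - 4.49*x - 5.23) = -5.0388*x^5 - 21.0998*x^4 - 26.984*x^3 + 2.2182*x^2 + 19.6883*x + 17.2067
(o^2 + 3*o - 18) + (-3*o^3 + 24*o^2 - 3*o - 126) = -3*o^3 + 25*o^2 - 144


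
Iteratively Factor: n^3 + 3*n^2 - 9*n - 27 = (n - 3)*(n^2 + 6*n + 9) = (n - 3)*(n + 3)*(n + 3)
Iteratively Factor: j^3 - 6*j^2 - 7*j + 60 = (j + 3)*(j^2 - 9*j + 20) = (j - 5)*(j + 3)*(j - 4)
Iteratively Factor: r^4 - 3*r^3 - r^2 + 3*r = (r - 1)*(r^3 - 2*r^2 - 3*r) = (r - 3)*(r - 1)*(r^2 + r) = r*(r - 3)*(r - 1)*(r + 1)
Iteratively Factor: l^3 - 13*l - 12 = (l + 1)*(l^2 - l - 12) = (l - 4)*(l + 1)*(l + 3)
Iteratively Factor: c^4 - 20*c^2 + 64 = (c - 4)*(c^3 + 4*c^2 - 4*c - 16) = (c - 4)*(c - 2)*(c^2 + 6*c + 8) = (c - 4)*(c - 2)*(c + 2)*(c + 4)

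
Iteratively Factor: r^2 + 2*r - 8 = (r + 4)*(r - 2)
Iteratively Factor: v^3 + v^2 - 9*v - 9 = (v - 3)*(v^2 + 4*v + 3) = (v - 3)*(v + 1)*(v + 3)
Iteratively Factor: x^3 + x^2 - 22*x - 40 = (x - 5)*(x^2 + 6*x + 8) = (x - 5)*(x + 4)*(x + 2)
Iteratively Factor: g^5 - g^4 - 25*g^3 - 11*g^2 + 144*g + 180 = (g + 3)*(g^4 - 4*g^3 - 13*g^2 + 28*g + 60) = (g + 2)*(g + 3)*(g^3 - 6*g^2 - g + 30) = (g - 5)*(g + 2)*(g + 3)*(g^2 - g - 6) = (g - 5)*(g + 2)^2*(g + 3)*(g - 3)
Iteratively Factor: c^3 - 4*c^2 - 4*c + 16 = (c + 2)*(c^2 - 6*c + 8) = (c - 4)*(c + 2)*(c - 2)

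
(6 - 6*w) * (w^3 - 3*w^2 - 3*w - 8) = -6*w^4 + 24*w^3 + 30*w - 48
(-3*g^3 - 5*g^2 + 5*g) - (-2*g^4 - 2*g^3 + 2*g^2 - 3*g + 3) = 2*g^4 - g^3 - 7*g^2 + 8*g - 3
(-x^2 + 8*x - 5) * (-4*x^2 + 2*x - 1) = 4*x^4 - 34*x^3 + 37*x^2 - 18*x + 5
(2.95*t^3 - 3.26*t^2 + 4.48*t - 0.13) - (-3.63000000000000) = 2.95*t^3 - 3.26*t^2 + 4.48*t + 3.5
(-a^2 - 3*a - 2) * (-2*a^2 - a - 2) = 2*a^4 + 7*a^3 + 9*a^2 + 8*a + 4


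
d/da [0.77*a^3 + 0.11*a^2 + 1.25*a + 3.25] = 2.31*a^2 + 0.22*a + 1.25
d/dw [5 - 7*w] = -7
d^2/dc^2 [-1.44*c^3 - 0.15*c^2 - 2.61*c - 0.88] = -8.64*c - 0.3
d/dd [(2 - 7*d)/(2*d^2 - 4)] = (7*d^2 - 4*d + 14)/(2*(d^4 - 4*d^2 + 4))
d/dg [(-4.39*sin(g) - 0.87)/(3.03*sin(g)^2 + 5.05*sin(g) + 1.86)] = (13.3017*sin(g)^2 + 5.2722*sin(g) - 3.7719)*cos(g)/(9.1809*sin(g)^4 + 30.603*sin(g)^3 + 36.7741*sin(g)^2 + 18.786*sin(g) + 3.4596)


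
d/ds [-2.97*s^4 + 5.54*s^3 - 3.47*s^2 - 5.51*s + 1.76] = -11.88*s^3 + 16.62*s^2 - 6.94*s - 5.51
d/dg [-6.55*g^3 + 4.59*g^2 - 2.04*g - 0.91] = -19.65*g^2 + 9.18*g - 2.04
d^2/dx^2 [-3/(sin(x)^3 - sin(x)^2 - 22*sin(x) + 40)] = 3*(9*sin(x)^6 - 11*sin(x)^5 - 52*sin(x)^4 - 278*sin(x)^3 + 770*sin(x)^2 + 988*sin(x) - 1048)/(sin(x)^3 - sin(x)^2 - 22*sin(x) + 40)^3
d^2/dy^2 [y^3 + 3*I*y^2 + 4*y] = 6*y + 6*I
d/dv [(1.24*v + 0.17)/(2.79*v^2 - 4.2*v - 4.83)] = (3.4596*v^2 - 5.208*v - (1.24*v + 0.17)*(5.58*v - 4.2) - 5.9892)/(-2.79*v^2 + 4.2*v + 4.83)^2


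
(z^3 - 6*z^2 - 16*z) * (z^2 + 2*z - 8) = z^5 - 4*z^4 - 36*z^3 + 16*z^2 + 128*z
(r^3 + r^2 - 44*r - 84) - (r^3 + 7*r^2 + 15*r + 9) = -6*r^2 - 59*r - 93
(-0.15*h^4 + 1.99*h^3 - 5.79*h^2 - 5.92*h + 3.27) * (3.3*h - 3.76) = -0.495*h^5 + 7.131*h^4 - 26.5894*h^3 + 2.2344*h^2 + 33.0502*h - 12.2952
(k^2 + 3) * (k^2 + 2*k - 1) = k^4 + 2*k^3 + 2*k^2 + 6*k - 3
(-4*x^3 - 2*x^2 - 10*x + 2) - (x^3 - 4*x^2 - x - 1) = -5*x^3 + 2*x^2 - 9*x + 3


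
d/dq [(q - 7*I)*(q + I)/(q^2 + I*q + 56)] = 7*I/(q^2 + 16*I*q - 64)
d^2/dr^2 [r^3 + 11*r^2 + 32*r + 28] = 6*r + 22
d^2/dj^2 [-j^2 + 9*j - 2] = -2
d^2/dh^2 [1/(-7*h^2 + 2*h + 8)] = 2*(-49*h^2 + 14*h + 4*(7*h - 1)^2 + 56)/(-7*h^2 + 2*h + 8)^3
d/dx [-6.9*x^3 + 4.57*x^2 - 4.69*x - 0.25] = -20.7*x^2 + 9.14*x - 4.69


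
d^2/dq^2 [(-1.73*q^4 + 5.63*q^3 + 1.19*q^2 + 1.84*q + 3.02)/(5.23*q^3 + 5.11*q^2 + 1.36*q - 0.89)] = (-1.13686837721616e-13*q^8 + 6.82121026329696e-13*q^7 - 301.564554000001*q^6 - 58.747002000001*q^5 + 1578.010902*q^4 + 1527.830896*q^3 + 679.951662*q^2 + 287.23587*q + 44.98037)/(143.055667*q^9 + 419.319957*q^8 + 521.298681*q^7 + 278.479036*q^6 - 7.15551*q^5 - 79.347291*q^4 - 22.167359*q^3 + 7.204461*q^2 + 3.231768*q - 0.704969)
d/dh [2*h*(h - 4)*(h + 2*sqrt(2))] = 6*h^2 - 16*h + 8*sqrt(2)*h - 16*sqrt(2)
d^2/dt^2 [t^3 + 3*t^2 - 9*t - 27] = 6*t + 6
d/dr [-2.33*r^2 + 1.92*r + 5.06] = 1.92 - 4.66*r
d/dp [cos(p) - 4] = -sin(p)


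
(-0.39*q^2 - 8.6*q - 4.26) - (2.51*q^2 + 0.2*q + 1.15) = -2.9*q^2 - 8.8*q - 5.41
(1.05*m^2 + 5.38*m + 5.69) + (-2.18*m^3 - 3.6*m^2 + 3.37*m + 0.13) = -2.18*m^3 - 2.55*m^2 + 8.75*m + 5.82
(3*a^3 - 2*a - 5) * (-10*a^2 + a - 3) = -30*a^5 + 3*a^4 + 11*a^3 + 48*a^2 + a + 15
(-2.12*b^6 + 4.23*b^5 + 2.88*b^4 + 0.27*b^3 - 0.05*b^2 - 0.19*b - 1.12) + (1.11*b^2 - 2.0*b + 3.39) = -2.12*b^6 + 4.23*b^5 + 2.88*b^4 + 0.27*b^3 + 1.06*b^2 - 2.19*b + 2.27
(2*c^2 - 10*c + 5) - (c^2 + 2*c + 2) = c^2 - 12*c + 3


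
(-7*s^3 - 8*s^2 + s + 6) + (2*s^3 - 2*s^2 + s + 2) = -5*s^3 - 10*s^2 + 2*s + 8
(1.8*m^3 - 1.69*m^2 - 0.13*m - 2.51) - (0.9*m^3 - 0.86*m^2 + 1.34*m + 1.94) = 0.9*m^3 - 0.83*m^2 - 1.47*m - 4.45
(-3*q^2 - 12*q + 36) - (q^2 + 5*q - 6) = -4*q^2 - 17*q + 42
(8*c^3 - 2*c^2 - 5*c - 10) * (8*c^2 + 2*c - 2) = 64*c^5 - 60*c^3 - 86*c^2 - 10*c + 20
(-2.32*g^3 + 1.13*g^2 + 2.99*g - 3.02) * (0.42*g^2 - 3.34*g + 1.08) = -0.9744*g^5 + 8.2234*g^4 - 5.024*g^3 - 10.0346*g^2 + 13.316*g - 3.2616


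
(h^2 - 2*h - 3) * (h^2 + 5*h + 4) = h^4 + 3*h^3 - 9*h^2 - 23*h - 12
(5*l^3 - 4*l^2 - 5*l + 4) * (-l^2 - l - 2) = -5*l^5 - l^4 - l^3 + 9*l^2 + 6*l - 8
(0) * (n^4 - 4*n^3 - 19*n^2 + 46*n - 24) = 0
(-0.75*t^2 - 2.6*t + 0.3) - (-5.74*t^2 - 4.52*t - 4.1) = 4.99*t^2 + 1.92*t + 4.4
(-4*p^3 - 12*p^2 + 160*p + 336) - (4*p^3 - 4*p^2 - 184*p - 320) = -8*p^3 - 8*p^2 + 344*p + 656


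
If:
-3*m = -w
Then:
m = w/3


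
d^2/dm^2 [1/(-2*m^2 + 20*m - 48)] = (m^2 - 10*m - 4*(m - 5)^2 + 24)/(m^2 - 10*m + 24)^3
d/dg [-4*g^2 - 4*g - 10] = -8*g - 4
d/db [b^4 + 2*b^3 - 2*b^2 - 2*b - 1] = 4*b^3 + 6*b^2 - 4*b - 2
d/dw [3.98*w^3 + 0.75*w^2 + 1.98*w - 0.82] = 11.94*w^2 + 1.5*w + 1.98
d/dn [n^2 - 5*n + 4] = 2*n - 5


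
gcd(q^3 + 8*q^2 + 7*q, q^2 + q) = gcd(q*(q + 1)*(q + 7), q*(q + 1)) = q^2 + q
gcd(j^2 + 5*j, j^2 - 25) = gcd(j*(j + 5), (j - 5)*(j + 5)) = j + 5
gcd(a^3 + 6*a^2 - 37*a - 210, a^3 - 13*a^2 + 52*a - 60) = a - 6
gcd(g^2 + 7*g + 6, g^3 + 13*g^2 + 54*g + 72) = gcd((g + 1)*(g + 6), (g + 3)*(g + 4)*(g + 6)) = g + 6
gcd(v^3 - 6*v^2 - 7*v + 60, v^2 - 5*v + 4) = v - 4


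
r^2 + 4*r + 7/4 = (r + 1/2)*(r + 7/2)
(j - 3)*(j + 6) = j^2 + 3*j - 18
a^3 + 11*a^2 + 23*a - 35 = (a - 1)*(a + 5)*(a + 7)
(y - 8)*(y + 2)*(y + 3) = y^3 - 3*y^2 - 34*y - 48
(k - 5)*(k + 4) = k^2 - k - 20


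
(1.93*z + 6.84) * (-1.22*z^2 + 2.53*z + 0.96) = -2.3546*z^3 - 3.4619*z^2 + 19.158*z + 6.5664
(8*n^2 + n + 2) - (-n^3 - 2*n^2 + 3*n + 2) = n^3 + 10*n^2 - 2*n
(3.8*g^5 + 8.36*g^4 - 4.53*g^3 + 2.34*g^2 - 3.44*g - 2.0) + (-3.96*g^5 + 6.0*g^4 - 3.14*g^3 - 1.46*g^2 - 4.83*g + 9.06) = -0.16*g^5 + 14.36*g^4 - 7.67*g^3 + 0.88*g^2 - 8.27*g + 7.06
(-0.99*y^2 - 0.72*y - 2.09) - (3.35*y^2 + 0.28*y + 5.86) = -4.34*y^2 - 1.0*y - 7.95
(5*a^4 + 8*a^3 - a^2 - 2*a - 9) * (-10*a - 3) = -50*a^5 - 95*a^4 - 14*a^3 + 23*a^2 + 96*a + 27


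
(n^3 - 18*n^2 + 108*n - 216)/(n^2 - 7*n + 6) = (n^2 - 12*n + 36)/(n - 1)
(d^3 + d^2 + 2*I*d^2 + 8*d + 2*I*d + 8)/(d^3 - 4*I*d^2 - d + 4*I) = (d^2 + 2*I*d + 8)/(d^2 - d*(1 + 4*I) + 4*I)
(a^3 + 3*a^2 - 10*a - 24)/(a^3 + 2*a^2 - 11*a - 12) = (a + 2)/(a + 1)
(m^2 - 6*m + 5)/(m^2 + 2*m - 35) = (m - 1)/(m + 7)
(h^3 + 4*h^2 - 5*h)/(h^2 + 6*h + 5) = h*(h - 1)/(h + 1)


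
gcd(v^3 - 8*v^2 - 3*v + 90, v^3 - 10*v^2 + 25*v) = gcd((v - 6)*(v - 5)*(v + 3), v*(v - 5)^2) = v - 5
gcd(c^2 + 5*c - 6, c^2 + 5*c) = 1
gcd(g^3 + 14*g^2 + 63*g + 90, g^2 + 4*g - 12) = g + 6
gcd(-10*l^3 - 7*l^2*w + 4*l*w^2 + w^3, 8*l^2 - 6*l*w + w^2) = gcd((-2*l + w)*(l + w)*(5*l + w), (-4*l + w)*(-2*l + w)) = -2*l + w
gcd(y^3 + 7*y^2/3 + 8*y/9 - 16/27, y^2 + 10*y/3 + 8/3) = y + 4/3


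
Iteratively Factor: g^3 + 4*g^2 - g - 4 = (g - 1)*(g^2 + 5*g + 4) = (g - 1)*(g + 1)*(g + 4)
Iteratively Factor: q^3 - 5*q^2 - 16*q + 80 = (q - 4)*(q^2 - q - 20) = (q - 5)*(q - 4)*(q + 4)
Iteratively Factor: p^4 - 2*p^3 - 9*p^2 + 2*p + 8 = (p - 1)*(p^3 - p^2 - 10*p - 8) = (p - 1)*(p + 2)*(p^2 - 3*p - 4) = (p - 4)*(p - 1)*(p + 2)*(p + 1)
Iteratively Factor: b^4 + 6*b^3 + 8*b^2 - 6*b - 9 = (b + 3)*(b^3 + 3*b^2 - b - 3) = (b - 1)*(b + 3)*(b^2 + 4*b + 3) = (b - 1)*(b + 1)*(b + 3)*(b + 3)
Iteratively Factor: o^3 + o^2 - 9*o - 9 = (o - 3)*(o^2 + 4*o + 3) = (o - 3)*(o + 3)*(o + 1)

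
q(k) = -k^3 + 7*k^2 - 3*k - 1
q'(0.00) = -3.00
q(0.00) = -1.00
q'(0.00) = -3.00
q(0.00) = -1.00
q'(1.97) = 12.94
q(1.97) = 12.61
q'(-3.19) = -78.19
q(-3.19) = 112.26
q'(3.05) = 11.79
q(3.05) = 26.59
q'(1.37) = 10.55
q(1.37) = 5.46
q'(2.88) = 12.44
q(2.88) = 24.53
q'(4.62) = -2.35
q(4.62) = 35.94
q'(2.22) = 13.29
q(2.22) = 15.90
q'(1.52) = 11.35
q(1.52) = 7.10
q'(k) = -3*k^2 + 14*k - 3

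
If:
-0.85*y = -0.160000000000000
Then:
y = 0.19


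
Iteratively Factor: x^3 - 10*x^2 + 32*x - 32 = (x - 4)*(x^2 - 6*x + 8) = (x - 4)^2*(x - 2)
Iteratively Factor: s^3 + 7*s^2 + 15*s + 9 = (s + 1)*(s^2 + 6*s + 9) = (s + 1)*(s + 3)*(s + 3)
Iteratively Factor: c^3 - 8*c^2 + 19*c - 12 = (c - 3)*(c^2 - 5*c + 4) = (c - 4)*(c - 3)*(c - 1)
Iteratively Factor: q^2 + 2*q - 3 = (q + 3)*(q - 1)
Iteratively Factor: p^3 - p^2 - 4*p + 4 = (p - 1)*(p^2 - 4) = (p - 2)*(p - 1)*(p + 2)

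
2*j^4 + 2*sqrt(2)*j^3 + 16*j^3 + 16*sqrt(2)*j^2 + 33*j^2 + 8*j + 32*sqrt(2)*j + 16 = (j + 4)^2*(sqrt(2)*j + 1)^2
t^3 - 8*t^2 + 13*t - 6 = (t - 6)*(t - 1)^2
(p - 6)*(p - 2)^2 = p^3 - 10*p^2 + 28*p - 24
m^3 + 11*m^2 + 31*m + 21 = (m + 1)*(m + 3)*(m + 7)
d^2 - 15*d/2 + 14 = (d - 4)*(d - 7/2)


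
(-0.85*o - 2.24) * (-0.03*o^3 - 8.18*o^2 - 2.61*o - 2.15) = 0.0255*o^4 + 7.0202*o^3 + 20.5417*o^2 + 7.6739*o + 4.816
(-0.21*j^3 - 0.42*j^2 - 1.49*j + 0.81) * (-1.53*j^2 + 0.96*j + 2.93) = 0.3213*j^5 + 0.441*j^4 + 1.2612*j^3 - 3.9003*j^2 - 3.5881*j + 2.3733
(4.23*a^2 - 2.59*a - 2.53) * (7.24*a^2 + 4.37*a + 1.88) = 30.6252*a^4 - 0.266499999999997*a^3 - 21.6831*a^2 - 15.9253*a - 4.7564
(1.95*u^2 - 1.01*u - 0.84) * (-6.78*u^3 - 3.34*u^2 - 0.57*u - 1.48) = -13.221*u^5 + 0.3348*u^4 + 7.9571*u^3 + 0.4953*u^2 + 1.9736*u + 1.2432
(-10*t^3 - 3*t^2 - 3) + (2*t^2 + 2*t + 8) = -10*t^3 - t^2 + 2*t + 5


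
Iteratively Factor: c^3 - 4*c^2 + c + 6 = (c - 2)*(c^2 - 2*c - 3) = (c - 3)*(c - 2)*(c + 1)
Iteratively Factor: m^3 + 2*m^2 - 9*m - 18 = (m + 2)*(m^2 - 9) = (m + 2)*(m + 3)*(m - 3)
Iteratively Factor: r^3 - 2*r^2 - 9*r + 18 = (r - 2)*(r^2 - 9) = (r - 2)*(r + 3)*(r - 3)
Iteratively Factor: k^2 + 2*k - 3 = (k - 1)*(k + 3)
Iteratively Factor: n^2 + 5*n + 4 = (n + 4)*(n + 1)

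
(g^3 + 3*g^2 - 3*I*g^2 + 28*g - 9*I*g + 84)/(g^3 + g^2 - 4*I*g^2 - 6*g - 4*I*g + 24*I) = (g^2 - 3*I*g + 28)/(g^2 + g*(-2 - 4*I) + 8*I)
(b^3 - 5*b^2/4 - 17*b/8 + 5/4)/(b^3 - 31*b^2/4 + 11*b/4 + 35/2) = (b - 1/2)/(b - 7)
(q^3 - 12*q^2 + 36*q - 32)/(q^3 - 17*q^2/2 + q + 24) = 2*(q - 2)/(2*q + 3)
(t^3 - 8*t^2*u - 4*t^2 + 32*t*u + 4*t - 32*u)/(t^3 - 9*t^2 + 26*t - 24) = (t^2 - 8*t*u - 2*t + 16*u)/(t^2 - 7*t + 12)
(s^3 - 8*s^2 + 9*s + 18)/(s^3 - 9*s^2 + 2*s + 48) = (s^2 - 5*s - 6)/(s^2 - 6*s - 16)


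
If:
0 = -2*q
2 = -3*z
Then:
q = 0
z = -2/3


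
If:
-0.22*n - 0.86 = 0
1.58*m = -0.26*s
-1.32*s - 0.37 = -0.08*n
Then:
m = 0.09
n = -3.91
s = -0.52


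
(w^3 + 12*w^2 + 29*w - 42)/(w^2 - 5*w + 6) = (w^3 + 12*w^2 + 29*w - 42)/(w^2 - 5*w + 6)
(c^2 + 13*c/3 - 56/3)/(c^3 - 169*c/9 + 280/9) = 3*(c + 7)/(3*c^2 + 8*c - 35)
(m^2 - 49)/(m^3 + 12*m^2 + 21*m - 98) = (m - 7)/(m^2 + 5*m - 14)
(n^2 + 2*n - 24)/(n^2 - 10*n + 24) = (n + 6)/(n - 6)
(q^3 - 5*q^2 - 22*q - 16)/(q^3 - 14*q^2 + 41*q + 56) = (q + 2)/(q - 7)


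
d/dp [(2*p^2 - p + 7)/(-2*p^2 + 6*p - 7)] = 5*(2*p^2 - 7)/(4*p^4 - 24*p^3 + 64*p^2 - 84*p + 49)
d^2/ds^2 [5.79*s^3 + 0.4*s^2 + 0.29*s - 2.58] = 34.74*s + 0.8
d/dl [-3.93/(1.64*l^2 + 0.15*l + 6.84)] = (12.8904*l + 0.5895)/(1.64*l^2 + 0.15*l + 6.84)^2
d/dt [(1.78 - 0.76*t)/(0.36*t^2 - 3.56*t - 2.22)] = (0.2736*t^2 - 1.2816*t + 8.024)/(0.1296*t^4 - 2.5632*t^3 + 11.0752*t^2 + 15.8064*t + 4.9284)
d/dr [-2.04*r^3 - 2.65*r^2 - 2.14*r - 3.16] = -6.12*r^2 - 5.3*r - 2.14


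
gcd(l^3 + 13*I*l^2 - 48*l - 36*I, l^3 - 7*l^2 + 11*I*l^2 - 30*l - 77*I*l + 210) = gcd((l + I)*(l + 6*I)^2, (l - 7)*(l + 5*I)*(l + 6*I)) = l + 6*I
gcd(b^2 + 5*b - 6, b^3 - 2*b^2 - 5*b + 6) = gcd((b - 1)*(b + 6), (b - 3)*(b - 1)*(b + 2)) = b - 1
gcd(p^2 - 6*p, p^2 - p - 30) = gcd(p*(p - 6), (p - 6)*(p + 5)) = p - 6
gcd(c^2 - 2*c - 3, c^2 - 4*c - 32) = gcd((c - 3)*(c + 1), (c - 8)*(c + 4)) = 1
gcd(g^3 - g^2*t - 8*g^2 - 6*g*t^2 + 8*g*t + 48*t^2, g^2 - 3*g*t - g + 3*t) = -g + 3*t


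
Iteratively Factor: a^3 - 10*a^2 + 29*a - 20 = (a - 5)*(a^2 - 5*a + 4) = (a - 5)*(a - 1)*(a - 4)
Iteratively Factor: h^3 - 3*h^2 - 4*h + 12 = (h - 2)*(h^2 - h - 6) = (h - 3)*(h - 2)*(h + 2)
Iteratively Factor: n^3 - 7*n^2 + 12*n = (n - 3)*(n^2 - 4*n) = n*(n - 3)*(n - 4)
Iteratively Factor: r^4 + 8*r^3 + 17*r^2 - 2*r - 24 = (r + 4)*(r^3 + 4*r^2 + r - 6) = (r + 2)*(r + 4)*(r^2 + 2*r - 3) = (r - 1)*(r + 2)*(r + 4)*(r + 3)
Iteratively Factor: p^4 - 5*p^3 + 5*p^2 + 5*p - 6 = (p - 3)*(p^3 - 2*p^2 - p + 2) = (p - 3)*(p - 2)*(p^2 - 1) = (p - 3)*(p - 2)*(p + 1)*(p - 1)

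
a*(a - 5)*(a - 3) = a^3 - 8*a^2 + 15*a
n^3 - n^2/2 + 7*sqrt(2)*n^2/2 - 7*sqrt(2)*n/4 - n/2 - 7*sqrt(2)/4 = (n - 1)*(n + 1/2)*(n + 7*sqrt(2)/2)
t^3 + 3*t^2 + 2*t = t*(t + 1)*(t + 2)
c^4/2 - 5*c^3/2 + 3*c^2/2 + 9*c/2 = c*(c/2 + 1/2)*(c - 3)^2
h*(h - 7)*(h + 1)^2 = h^4 - 5*h^3 - 13*h^2 - 7*h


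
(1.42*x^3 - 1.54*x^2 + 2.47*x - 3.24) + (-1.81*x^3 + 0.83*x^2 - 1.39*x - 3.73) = -0.39*x^3 - 0.71*x^2 + 1.08*x - 6.97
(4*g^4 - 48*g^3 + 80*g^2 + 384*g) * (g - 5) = 4*g^5 - 68*g^4 + 320*g^3 - 16*g^2 - 1920*g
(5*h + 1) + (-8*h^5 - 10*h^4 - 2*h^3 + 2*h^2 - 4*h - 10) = -8*h^5 - 10*h^4 - 2*h^3 + 2*h^2 + h - 9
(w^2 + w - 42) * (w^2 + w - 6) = w^4 + 2*w^3 - 47*w^2 - 48*w + 252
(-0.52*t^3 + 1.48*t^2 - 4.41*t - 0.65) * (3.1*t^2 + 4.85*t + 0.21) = -1.612*t^5 + 2.066*t^4 - 6.6022*t^3 - 23.0927*t^2 - 4.0786*t - 0.1365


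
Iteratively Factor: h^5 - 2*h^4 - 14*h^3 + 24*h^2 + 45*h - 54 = (h - 1)*(h^4 - h^3 - 15*h^2 + 9*h + 54) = (h - 1)*(h + 2)*(h^3 - 3*h^2 - 9*h + 27) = (h - 1)*(h + 2)*(h + 3)*(h^2 - 6*h + 9) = (h - 3)*(h - 1)*(h + 2)*(h + 3)*(h - 3)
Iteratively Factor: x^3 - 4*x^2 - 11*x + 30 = (x - 5)*(x^2 + x - 6) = (x - 5)*(x + 3)*(x - 2)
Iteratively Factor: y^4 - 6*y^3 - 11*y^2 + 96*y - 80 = (y - 1)*(y^3 - 5*y^2 - 16*y + 80) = (y - 4)*(y - 1)*(y^2 - y - 20) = (y - 4)*(y - 1)*(y + 4)*(y - 5)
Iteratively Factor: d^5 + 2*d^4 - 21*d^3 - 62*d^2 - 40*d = (d + 1)*(d^4 + d^3 - 22*d^2 - 40*d) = (d + 1)*(d + 4)*(d^3 - 3*d^2 - 10*d) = (d + 1)*(d + 2)*(d + 4)*(d^2 - 5*d) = (d - 5)*(d + 1)*(d + 2)*(d + 4)*(d)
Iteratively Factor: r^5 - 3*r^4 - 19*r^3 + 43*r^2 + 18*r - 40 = (r - 1)*(r^4 - 2*r^3 - 21*r^2 + 22*r + 40) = (r - 1)*(r + 4)*(r^3 - 6*r^2 + 3*r + 10) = (r - 2)*(r - 1)*(r + 4)*(r^2 - 4*r - 5) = (r - 2)*(r - 1)*(r + 1)*(r + 4)*(r - 5)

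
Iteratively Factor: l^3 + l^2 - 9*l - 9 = (l + 1)*(l^2 - 9) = (l - 3)*(l + 1)*(l + 3)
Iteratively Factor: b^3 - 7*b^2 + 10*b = (b)*(b^2 - 7*b + 10) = b*(b - 2)*(b - 5)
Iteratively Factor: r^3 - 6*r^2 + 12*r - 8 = (r - 2)*(r^2 - 4*r + 4) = (r - 2)^2*(r - 2)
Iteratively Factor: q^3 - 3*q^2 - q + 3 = (q - 3)*(q^2 - 1) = (q - 3)*(q - 1)*(q + 1)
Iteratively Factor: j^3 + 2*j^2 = (j + 2)*(j^2) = j*(j + 2)*(j)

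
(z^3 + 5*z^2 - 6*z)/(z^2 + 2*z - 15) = z*(z^2 + 5*z - 6)/(z^2 + 2*z - 15)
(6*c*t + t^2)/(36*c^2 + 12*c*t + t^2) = t/(6*c + t)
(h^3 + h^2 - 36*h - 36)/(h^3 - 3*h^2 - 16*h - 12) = (h + 6)/(h + 2)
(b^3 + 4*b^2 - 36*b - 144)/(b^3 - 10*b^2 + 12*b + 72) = (b^2 + 10*b + 24)/(b^2 - 4*b - 12)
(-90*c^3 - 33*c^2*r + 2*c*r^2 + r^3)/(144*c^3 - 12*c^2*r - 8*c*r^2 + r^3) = (15*c^2 + 8*c*r + r^2)/(-24*c^2 - 2*c*r + r^2)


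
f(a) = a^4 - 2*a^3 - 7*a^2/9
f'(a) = 4*a^3 - 6*a^2 - 14*a/9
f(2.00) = -3.11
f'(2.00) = 4.89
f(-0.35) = 0.01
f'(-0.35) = -0.36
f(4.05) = 123.42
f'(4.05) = 161.01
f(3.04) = 22.03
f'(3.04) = 52.20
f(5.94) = 798.32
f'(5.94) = 617.40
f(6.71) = 1387.93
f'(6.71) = 927.86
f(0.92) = -1.50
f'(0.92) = -3.39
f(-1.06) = 2.77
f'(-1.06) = -9.86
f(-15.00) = 57200.00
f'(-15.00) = -14826.67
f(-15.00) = 57200.00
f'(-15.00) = -14826.67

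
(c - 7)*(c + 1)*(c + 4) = c^3 - 2*c^2 - 31*c - 28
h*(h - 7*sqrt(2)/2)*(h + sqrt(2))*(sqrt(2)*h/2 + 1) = sqrt(2)*h^4/2 - 3*h^3/2 - 6*sqrt(2)*h^2 - 7*h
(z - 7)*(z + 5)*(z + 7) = z^3 + 5*z^2 - 49*z - 245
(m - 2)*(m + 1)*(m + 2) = m^3 + m^2 - 4*m - 4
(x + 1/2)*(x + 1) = x^2 + 3*x/2 + 1/2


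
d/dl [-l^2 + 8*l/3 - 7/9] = 8/3 - 2*l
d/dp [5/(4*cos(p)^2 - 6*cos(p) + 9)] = 10*(4*cos(p) - 3)*sin(p)/(4*cos(p)^2 - 6*cos(p) + 9)^2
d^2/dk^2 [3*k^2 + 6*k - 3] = 6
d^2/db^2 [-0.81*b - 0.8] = 0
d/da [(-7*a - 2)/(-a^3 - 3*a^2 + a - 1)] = (7*a^3 + 21*a^2 - 7*a - (7*a + 2)*(3*a^2 + 6*a - 1) + 7)/(a^3 + 3*a^2 - a + 1)^2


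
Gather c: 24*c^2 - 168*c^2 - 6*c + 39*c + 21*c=-144*c^2 + 54*c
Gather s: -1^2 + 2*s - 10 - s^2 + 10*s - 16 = -s^2 + 12*s - 27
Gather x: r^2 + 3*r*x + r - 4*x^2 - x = r^2 + r - 4*x^2 + x*(3*r - 1)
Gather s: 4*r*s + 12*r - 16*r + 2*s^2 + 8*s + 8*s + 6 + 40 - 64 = -4*r + 2*s^2 + s*(4*r + 16) - 18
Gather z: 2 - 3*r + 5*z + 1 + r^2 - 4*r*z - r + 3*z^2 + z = r^2 - 4*r + 3*z^2 + z*(6 - 4*r) + 3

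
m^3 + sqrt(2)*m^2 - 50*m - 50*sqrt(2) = (m - 5*sqrt(2))*(m + sqrt(2))*(m + 5*sqrt(2))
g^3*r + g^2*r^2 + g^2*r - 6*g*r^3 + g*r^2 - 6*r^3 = (g - 2*r)*(g + 3*r)*(g*r + r)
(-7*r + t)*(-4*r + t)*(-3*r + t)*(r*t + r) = -84*r^4*t - 84*r^4 + 61*r^3*t^2 + 61*r^3*t - 14*r^2*t^3 - 14*r^2*t^2 + r*t^4 + r*t^3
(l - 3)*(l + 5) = l^2 + 2*l - 15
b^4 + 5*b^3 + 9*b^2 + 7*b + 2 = (b + 1)^3*(b + 2)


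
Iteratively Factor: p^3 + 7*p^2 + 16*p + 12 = (p + 3)*(p^2 + 4*p + 4) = (p + 2)*(p + 3)*(p + 2)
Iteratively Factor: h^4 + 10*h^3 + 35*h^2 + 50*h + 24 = (h + 4)*(h^3 + 6*h^2 + 11*h + 6) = (h + 2)*(h + 4)*(h^2 + 4*h + 3) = (h + 2)*(h + 3)*(h + 4)*(h + 1)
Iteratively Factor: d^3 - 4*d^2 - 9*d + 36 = (d - 4)*(d^2 - 9) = (d - 4)*(d - 3)*(d + 3)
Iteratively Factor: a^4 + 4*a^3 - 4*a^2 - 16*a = (a - 2)*(a^3 + 6*a^2 + 8*a) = a*(a - 2)*(a^2 + 6*a + 8) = a*(a - 2)*(a + 4)*(a + 2)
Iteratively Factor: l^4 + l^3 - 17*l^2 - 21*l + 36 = (l + 3)*(l^3 - 2*l^2 - 11*l + 12) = (l - 4)*(l + 3)*(l^2 + 2*l - 3) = (l - 4)*(l - 1)*(l + 3)*(l + 3)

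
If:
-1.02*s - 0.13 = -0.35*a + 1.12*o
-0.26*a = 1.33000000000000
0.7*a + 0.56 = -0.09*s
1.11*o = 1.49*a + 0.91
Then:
No Solution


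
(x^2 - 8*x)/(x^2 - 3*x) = (x - 8)/(x - 3)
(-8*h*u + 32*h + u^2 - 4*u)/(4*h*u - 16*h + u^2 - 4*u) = (-8*h + u)/(4*h + u)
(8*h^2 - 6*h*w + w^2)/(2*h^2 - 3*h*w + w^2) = (-4*h + w)/(-h + w)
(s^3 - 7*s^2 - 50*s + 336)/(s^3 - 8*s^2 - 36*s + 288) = (s + 7)/(s + 6)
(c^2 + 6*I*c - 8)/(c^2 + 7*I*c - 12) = (c + 2*I)/(c + 3*I)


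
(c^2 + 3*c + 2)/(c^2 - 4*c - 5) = (c + 2)/(c - 5)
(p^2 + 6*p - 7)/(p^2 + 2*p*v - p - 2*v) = (p + 7)/(p + 2*v)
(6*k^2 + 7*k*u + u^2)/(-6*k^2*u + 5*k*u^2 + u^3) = (k + u)/(u*(-k + u))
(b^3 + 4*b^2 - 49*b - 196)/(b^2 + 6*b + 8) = (b^2 - 49)/(b + 2)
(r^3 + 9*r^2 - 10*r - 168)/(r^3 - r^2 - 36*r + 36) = (r^2 + 3*r - 28)/(r^2 - 7*r + 6)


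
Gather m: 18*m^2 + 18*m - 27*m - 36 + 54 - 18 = 18*m^2 - 9*m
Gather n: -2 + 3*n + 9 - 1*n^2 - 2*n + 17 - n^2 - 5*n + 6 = -2*n^2 - 4*n + 30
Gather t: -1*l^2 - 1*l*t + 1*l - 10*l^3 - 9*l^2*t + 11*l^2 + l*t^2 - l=-10*l^3 + 10*l^2 + l*t^2 + t*(-9*l^2 - l)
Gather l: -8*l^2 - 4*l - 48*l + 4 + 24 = -8*l^2 - 52*l + 28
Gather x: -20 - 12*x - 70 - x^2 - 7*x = -x^2 - 19*x - 90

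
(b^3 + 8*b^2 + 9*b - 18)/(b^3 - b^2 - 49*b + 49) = (b^2 + 9*b + 18)/(b^2 - 49)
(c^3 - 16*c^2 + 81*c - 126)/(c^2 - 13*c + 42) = c - 3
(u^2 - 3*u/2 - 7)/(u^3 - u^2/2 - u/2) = (-2*u^2 + 3*u + 14)/(u*(-2*u^2 + u + 1))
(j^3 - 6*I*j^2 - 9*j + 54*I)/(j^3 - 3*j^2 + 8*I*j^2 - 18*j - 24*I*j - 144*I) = (j^2 + j*(-3 - 6*I) + 18*I)/(j^2 + j*(-6 + 8*I) - 48*I)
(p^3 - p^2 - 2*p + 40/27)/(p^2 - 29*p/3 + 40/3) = (9*p^2 + 6*p - 8)/(9*(p - 8))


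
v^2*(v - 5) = v^3 - 5*v^2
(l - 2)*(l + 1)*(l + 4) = l^3 + 3*l^2 - 6*l - 8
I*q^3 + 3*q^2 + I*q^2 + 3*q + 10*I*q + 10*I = (q - 5*I)*(q + 2*I)*(I*q + I)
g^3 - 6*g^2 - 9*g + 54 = (g - 6)*(g - 3)*(g + 3)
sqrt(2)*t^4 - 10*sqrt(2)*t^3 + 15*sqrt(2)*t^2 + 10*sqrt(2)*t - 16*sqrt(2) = (t - 8)*(t - 2)*(t - 1)*(sqrt(2)*t + sqrt(2))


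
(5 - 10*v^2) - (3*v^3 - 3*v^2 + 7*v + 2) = -3*v^3 - 7*v^2 - 7*v + 3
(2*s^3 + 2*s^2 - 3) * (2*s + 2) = 4*s^4 + 8*s^3 + 4*s^2 - 6*s - 6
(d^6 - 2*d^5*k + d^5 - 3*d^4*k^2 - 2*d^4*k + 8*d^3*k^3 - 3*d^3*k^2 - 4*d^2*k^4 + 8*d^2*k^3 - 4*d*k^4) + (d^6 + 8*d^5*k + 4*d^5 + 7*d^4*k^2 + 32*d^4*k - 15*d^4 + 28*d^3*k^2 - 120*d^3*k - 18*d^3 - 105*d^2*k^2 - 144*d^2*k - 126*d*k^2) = 2*d^6 + 6*d^5*k + 5*d^5 + 4*d^4*k^2 + 30*d^4*k - 15*d^4 + 8*d^3*k^3 + 25*d^3*k^2 - 120*d^3*k - 18*d^3 - 4*d^2*k^4 + 8*d^2*k^3 - 105*d^2*k^2 - 144*d^2*k - 4*d*k^4 - 126*d*k^2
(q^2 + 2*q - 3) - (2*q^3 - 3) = -2*q^3 + q^2 + 2*q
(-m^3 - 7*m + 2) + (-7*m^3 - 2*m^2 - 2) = -8*m^3 - 2*m^2 - 7*m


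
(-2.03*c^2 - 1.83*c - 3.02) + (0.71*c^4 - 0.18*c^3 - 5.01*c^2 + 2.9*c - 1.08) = 0.71*c^4 - 0.18*c^3 - 7.04*c^2 + 1.07*c - 4.1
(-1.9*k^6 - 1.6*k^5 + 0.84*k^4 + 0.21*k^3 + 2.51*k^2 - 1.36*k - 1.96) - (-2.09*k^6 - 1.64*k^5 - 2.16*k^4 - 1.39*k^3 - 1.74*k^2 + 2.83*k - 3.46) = 0.19*k^6 + 0.0399999999999998*k^5 + 3.0*k^4 + 1.6*k^3 + 4.25*k^2 - 4.19*k + 1.5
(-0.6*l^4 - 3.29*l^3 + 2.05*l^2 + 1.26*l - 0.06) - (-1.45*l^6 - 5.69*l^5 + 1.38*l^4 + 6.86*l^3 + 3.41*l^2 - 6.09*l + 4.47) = 1.45*l^6 + 5.69*l^5 - 1.98*l^4 - 10.15*l^3 - 1.36*l^2 + 7.35*l - 4.53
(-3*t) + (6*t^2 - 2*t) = 6*t^2 - 5*t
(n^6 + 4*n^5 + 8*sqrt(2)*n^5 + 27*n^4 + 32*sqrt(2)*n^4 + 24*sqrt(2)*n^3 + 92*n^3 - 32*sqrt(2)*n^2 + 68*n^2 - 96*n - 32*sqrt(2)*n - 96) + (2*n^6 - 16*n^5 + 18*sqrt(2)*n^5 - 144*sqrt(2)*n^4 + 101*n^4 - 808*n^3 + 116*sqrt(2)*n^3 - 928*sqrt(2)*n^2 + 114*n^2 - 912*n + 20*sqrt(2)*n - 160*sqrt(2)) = 3*n^6 - 12*n^5 + 26*sqrt(2)*n^5 - 112*sqrt(2)*n^4 + 128*n^4 - 716*n^3 + 140*sqrt(2)*n^3 - 960*sqrt(2)*n^2 + 182*n^2 - 1008*n - 12*sqrt(2)*n - 160*sqrt(2) - 96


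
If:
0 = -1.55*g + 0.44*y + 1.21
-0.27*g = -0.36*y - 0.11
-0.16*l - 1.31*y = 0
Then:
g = 0.88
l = -2.91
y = 0.36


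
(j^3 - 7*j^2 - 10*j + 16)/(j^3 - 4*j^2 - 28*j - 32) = (j - 1)/(j + 2)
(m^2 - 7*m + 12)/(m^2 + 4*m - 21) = (m - 4)/(m + 7)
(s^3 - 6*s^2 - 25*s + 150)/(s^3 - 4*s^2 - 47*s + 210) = (s + 5)/(s + 7)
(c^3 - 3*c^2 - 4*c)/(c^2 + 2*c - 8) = c*(c^2 - 3*c - 4)/(c^2 + 2*c - 8)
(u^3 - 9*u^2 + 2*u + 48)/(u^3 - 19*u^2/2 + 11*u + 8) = 2*(u^2 - u - 6)/(2*u^2 - 3*u - 2)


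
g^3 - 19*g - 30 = (g - 5)*(g + 2)*(g + 3)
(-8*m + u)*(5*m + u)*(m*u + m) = -40*m^3*u - 40*m^3 - 3*m^2*u^2 - 3*m^2*u + m*u^3 + m*u^2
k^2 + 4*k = k*(k + 4)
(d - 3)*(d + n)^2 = d^3 + 2*d^2*n - 3*d^2 + d*n^2 - 6*d*n - 3*n^2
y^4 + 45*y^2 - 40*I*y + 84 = (y - 6*I)*(y - 2*I)*(y + I)*(y + 7*I)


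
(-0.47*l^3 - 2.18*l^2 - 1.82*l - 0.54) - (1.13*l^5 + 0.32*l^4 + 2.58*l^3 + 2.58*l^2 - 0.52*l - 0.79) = -1.13*l^5 - 0.32*l^4 - 3.05*l^3 - 4.76*l^2 - 1.3*l + 0.25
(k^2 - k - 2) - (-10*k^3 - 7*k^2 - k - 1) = 10*k^3 + 8*k^2 - 1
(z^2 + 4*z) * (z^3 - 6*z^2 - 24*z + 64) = z^5 - 2*z^4 - 48*z^3 - 32*z^2 + 256*z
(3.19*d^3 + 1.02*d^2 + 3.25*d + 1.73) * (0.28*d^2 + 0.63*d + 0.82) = 0.8932*d^5 + 2.2953*d^4 + 4.1684*d^3 + 3.3683*d^2 + 3.7549*d + 1.4186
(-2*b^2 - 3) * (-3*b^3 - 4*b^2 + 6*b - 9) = 6*b^5 + 8*b^4 - 3*b^3 + 30*b^2 - 18*b + 27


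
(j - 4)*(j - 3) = j^2 - 7*j + 12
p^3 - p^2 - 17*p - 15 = (p - 5)*(p + 1)*(p + 3)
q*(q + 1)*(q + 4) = q^3 + 5*q^2 + 4*q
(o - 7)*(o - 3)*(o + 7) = o^3 - 3*o^2 - 49*o + 147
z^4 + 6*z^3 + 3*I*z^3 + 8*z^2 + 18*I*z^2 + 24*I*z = z*(z + 2)*(z + 4)*(z + 3*I)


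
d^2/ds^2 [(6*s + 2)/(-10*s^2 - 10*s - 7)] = 40*(-10*(2*s + 1)^2*(3*s + 1) + (9*s + 4)*(10*s^2 + 10*s + 7))/(10*s^2 + 10*s + 7)^3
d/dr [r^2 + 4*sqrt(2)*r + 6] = 2*r + 4*sqrt(2)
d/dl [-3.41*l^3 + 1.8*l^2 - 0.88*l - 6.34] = -10.23*l^2 + 3.6*l - 0.88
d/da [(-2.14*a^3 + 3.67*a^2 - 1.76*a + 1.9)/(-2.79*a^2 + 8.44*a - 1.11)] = (5.9706*a^4 - 36.1232*a^3 + 33.1906*a^2 + 2.4546*a - 14.0824)/(7.7841*a^4 - 47.0952*a^3 + 77.4274*a^2 - 18.7368*a + 1.2321)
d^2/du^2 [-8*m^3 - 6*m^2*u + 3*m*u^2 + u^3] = 6*m + 6*u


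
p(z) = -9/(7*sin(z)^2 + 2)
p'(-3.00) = 3.85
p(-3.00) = -4.21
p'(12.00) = -3.54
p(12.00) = -2.24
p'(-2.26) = 1.62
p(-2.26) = -1.46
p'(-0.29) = -5.22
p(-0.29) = -3.50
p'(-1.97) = 0.72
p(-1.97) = -1.13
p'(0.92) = 1.47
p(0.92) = -1.40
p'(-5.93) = 5.08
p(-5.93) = -3.17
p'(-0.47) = -4.31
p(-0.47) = -2.62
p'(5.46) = -1.89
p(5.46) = -1.56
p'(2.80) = -5.13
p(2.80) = -3.23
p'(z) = 126*sin(z)*cos(z)/(7*sin(z)^2 + 2)^2 = 252*sin(2*z)/(11 - 7*cos(2*z))^2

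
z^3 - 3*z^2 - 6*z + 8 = (z - 4)*(z - 1)*(z + 2)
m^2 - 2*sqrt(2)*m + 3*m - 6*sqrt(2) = (m + 3)*(m - 2*sqrt(2))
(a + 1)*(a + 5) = a^2 + 6*a + 5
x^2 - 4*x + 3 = (x - 3)*(x - 1)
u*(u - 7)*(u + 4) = u^3 - 3*u^2 - 28*u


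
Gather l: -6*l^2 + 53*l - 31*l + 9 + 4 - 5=-6*l^2 + 22*l + 8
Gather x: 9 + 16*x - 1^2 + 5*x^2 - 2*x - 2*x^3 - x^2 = -2*x^3 + 4*x^2 + 14*x + 8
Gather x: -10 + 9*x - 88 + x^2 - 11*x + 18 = x^2 - 2*x - 80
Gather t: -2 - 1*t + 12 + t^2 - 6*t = t^2 - 7*t + 10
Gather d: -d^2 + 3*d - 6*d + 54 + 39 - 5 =-d^2 - 3*d + 88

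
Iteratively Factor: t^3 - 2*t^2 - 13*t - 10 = (t + 1)*(t^2 - 3*t - 10) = (t + 1)*(t + 2)*(t - 5)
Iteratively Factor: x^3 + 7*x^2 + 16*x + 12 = (x + 2)*(x^2 + 5*x + 6) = (x + 2)^2*(x + 3)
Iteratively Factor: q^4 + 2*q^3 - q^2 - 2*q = (q - 1)*(q^3 + 3*q^2 + 2*q) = q*(q - 1)*(q^2 + 3*q + 2) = q*(q - 1)*(q + 2)*(q + 1)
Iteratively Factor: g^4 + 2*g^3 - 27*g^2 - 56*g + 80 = (g + 4)*(g^3 - 2*g^2 - 19*g + 20) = (g - 1)*(g + 4)*(g^2 - g - 20) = (g - 1)*(g + 4)^2*(g - 5)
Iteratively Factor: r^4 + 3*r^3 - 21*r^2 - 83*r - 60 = (r + 4)*(r^3 - r^2 - 17*r - 15) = (r - 5)*(r + 4)*(r^2 + 4*r + 3) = (r - 5)*(r + 1)*(r + 4)*(r + 3)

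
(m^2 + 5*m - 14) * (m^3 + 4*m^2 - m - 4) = m^5 + 9*m^4 + 5*m^3 - 65*m^2 - 6*m + 56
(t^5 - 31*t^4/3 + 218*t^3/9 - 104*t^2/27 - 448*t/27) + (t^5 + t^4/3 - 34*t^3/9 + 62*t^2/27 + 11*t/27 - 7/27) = 2*t^5 - 10*t^4 + 184*t^3/9 - 14*t^2/9 - 437*t/27 - 7/27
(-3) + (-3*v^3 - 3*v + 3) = -3*v^3 - 3*v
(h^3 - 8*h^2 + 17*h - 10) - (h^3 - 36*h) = -8*h^2 + 53*h - 10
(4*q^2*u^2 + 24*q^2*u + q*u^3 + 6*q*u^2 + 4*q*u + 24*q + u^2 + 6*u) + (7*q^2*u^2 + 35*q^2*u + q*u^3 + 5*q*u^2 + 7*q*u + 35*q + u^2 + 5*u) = 11*q^2*u^2 + 59*q^2*u + 2*q*u^3 + 11*q*u^2 + 11*q*u + 59*q + 2*u^2 + 11*u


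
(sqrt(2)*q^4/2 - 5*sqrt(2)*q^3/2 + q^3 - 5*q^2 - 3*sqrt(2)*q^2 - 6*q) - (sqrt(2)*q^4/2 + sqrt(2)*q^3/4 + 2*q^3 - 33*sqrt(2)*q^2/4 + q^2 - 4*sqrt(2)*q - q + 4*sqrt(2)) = -11*sqrt(2)*q^3/4 - q^3 - 6*q^2 + 21*sqrt(2)*q^2/4 - 5*q + 4*sqrt(2)*q - 4*sqrt(2)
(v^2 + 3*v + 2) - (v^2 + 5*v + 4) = -2*v - 2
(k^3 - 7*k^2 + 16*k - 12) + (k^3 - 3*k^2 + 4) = 2*k^3 - 10*k^2 + 16*k - 8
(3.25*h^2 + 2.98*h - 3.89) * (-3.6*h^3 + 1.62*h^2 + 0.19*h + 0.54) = -11.7*h^5 - 5.463*h^4 + 19.4491*h^3 - 3.9806*h^2 + 0.8701*h - 2.1006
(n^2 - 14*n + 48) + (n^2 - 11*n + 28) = 2*n^2 - 25*n + 76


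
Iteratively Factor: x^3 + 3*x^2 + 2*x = (x)*(x^2 + 3*x + 2) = x*(x + 2)*(x + 1)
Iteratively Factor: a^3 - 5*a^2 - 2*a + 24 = (a - 4)*(a^2 - a - 6) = (a - 4)*(a - 3)*(a + 2)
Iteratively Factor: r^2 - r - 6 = (r - 3)*(r + 2)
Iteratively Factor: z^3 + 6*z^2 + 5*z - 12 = (z + 4)*(z^2 + 2*z - 3) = (z - 1)*(z + 4)*(z + 3)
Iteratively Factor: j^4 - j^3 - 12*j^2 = (j + 3)*(j^3 - 4*j^2) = (j - 4)*(j + 3)*(j^2) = j*(j - 4)*(j + 3)*(j)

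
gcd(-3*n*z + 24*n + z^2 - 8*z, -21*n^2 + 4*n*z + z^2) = -3*n + z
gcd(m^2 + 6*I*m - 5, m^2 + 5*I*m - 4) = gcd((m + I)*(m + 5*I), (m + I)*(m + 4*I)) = m + I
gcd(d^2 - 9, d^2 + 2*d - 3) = d + 3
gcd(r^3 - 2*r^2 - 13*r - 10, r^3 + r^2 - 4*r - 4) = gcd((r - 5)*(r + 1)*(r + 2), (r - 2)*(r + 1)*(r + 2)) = r^2 + 3*r + 2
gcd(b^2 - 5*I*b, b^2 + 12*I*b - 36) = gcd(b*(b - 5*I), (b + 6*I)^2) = 1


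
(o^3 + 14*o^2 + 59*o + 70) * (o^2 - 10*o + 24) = o^5 + 4*o^4 - 57*o^3 - 184*o^2 + 716*o + 1680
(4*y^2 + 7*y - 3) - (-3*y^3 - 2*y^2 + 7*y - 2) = 3*y^3 + 6*y^2 - 1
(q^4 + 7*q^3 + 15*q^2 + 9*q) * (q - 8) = q^5 - q^4 - 41*q^3 - 111*q^2 - 72*q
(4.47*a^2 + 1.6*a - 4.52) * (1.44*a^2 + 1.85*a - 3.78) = 6.4368*a^4 + 10.5735*a^3 - 20.4454*a^2 - 14.41*a + 17.0856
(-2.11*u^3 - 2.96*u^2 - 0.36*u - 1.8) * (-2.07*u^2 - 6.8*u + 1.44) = 4.3677*u^5 + 20.4752*u^4 + 17.8348*u^3 + 1.9116*u^2 + 11.7216*u - 2.592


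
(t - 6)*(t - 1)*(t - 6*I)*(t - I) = t^4 - 7*t^3 - 7*I*t^3 + 49*I*t^2 + 42*t - 42*I*t - 36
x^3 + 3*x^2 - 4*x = x*(x - 1)*(x + 4)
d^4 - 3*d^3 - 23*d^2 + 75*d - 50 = (d - 5)*(d - 2)*(d - 1)*(d + 5)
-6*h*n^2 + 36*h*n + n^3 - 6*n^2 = n*(-6*h + n)*(n - 6)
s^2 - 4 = (s - 2)*(s + 2)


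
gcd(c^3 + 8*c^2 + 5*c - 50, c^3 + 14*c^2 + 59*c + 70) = c + 5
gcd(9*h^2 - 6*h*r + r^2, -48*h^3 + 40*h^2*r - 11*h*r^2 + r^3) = -3*h + r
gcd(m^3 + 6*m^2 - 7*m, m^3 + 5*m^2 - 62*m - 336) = m + 7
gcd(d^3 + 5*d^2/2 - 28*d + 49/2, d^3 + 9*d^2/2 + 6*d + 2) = 1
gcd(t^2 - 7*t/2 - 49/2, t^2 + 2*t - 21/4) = t + 7/2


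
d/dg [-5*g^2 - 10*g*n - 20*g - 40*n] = -10*g - 10*n - 20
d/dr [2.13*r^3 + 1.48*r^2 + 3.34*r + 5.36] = 6.39*r^2 + 2.96*r + 3.34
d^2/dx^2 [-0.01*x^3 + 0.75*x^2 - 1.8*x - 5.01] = 1.5 - 0.06*x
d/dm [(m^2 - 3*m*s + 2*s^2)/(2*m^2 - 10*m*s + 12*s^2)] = -s/(m^2 - 6*m*s + 9*s^2)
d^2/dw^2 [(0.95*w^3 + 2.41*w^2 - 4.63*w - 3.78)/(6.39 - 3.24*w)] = (-19.94544*w^3 + 118.01052*w^2 - 232.74297*w + 74.26647)/(34.012224*w^3 - 201.238992*w^2 + 396.888012*w - 260.917119)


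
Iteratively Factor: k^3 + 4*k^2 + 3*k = (k + 1)*(k^2 + 3*k) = k*(k + 1)*(k + 3)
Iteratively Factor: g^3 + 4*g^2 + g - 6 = (g + 3)*(g^2 + g - 2) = (g + 2)*(g + 3)*(g - 1)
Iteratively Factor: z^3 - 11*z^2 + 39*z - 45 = (z - 3)*(z^2 - 8*z + 15) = (z - 3)^2*(z - 5)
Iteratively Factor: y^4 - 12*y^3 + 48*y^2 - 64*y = (y)*(y^3 - 12*y^2 + 48*y - 64) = y*(y - 4)*(y^2 - 8*y + 16) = y*(y - 4)^2*(y - 4)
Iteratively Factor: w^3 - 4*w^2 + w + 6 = (w - 3)*(w^2 - w - 2) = (w - 3)*(w - 2)*(w + 1)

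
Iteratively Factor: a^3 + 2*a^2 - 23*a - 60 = (a - 5)*(a^2 + 7*a + 12) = (a - 5)*(a + 3)*(a + 4)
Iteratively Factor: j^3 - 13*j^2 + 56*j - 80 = (j - 4)*(j^2 - 9*j + 20) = (j - 5)*(j - 4)*(j - 4)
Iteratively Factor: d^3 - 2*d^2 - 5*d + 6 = (d + 2)*(d^2 - 4*d + 3) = (d - 3)*(d + 2)*(d - 1)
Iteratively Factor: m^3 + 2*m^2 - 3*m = (m - 1)*(m^2 + 3*m) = (m - 1)*(m + 3)*(m)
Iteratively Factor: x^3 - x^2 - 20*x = (x - 5)*(x^2 + 4*x) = (x - 5)*(x + 4)*(x)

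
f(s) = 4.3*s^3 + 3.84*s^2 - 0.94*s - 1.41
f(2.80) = 120.46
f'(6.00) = 509.54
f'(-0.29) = -2.08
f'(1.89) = 59.66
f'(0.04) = -0.61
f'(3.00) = 138.20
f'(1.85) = 57.42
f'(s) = 12.9*s^2 + 7.68*s - 0.94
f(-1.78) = -11.82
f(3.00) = 146.43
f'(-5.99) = 415.91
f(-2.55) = -45.34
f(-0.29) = -0.92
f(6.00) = 1059.99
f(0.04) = -1.44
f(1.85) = 37.22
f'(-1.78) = 26.26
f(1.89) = 39.56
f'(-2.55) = 63.36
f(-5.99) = -782.16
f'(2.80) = 121.70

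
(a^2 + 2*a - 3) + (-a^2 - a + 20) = a + 17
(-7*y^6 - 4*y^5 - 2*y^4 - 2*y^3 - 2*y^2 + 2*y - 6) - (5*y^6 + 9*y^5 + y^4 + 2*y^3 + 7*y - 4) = -12*y^6 - 13*y^5 - 3*y^4 - 4*y^3 - 2*y^2 - 5*y - 2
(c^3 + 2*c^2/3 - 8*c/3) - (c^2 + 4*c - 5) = c^3 - c^2/3 - 20*c/3 + 5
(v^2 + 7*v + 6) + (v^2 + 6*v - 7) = 2*v^2 + 13*v - 1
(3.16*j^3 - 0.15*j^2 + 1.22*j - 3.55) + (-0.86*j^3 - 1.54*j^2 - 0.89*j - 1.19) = 2.3*j^3 - 1.69*j^2 + 0.33*j - 4.74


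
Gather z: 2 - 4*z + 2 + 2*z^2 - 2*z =2*z^2 - 6*z + 4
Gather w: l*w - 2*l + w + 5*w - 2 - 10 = -2*l + w*(l + 6) - 12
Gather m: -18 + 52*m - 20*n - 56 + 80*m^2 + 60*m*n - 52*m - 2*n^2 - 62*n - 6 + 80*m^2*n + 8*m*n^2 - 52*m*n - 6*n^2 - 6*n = m^2*(80*n + 80) + m*(8*n^2 + 8*n) - 8*n^2 - 88*n - 80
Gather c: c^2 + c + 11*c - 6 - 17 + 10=c^2 + 12*c - 13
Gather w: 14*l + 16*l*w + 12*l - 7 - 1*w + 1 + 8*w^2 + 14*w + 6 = 26*l + 8*w^2 + w*(16*l + 13)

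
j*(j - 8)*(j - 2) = j^3 - 10*j^2 + 16*j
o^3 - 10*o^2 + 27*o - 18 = (o - 6)*(o - 3)*(o - 1)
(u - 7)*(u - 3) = u^2 - 10*u + 21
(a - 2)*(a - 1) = a^2 - 3*a + 2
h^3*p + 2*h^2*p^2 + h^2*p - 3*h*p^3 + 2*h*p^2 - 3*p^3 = (h - p)*(h + 3*p)*(h*p + p)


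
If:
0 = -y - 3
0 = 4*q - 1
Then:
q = 1/4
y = -3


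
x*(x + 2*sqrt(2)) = x^2 + 2*sqrt(2)*x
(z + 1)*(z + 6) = z^2 + 7*z + 6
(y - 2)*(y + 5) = y^2 + 3*y - 10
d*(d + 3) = d^2 + 3*d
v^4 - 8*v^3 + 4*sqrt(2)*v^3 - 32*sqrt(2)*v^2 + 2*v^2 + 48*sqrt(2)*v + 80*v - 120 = (v - 6)*(v - 2)*(v - sqrt(2))*(v + 5*sqrt(2))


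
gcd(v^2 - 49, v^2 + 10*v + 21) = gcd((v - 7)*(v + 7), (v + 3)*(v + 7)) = v + 7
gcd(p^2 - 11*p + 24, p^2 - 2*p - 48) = p - 8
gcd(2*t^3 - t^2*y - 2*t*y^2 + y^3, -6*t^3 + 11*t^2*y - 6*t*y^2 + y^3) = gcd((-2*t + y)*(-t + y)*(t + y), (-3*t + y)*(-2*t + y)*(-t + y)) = 2*t^2 - 3*t*y + y^2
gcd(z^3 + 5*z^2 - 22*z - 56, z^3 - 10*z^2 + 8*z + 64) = z^2 - 2*z - 8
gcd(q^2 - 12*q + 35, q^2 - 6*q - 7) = q - 7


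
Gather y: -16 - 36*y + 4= -36*y - 12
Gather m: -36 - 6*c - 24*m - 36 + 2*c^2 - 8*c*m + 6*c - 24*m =2*c^2 + m*(-8*c - 48) - 72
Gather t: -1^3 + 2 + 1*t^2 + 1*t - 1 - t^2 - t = 0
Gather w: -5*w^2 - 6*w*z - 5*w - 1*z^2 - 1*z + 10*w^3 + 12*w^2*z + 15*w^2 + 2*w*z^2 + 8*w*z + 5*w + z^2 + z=10*w^3 + w^2*(12*z + 10) + w*(2*z^2 + 2*z)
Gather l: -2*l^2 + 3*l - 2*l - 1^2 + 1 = -2*l^2 + l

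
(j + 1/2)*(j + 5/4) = j^2 + 7*j/4 + 5/8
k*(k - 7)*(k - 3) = k^3 - 10*k^2 + 21*k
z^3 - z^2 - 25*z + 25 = (z - 5)*(z - 1)*(z + 5)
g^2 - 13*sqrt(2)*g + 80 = (g - 8*sqrt(2))*(g - 5*sqrt(2))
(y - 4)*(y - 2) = y^2 - 6*y + 8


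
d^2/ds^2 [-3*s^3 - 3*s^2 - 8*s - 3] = -18*s - 6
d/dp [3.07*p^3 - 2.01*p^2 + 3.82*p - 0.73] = 9.21*p^2 - 4.02*p + 3.82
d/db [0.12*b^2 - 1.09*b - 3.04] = 0.24*b - 1.09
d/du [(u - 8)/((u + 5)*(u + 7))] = (-u^2 + 16*u + 131)/(u^4 + 24*u^3 + 214*u^2 + 840*u + 1225)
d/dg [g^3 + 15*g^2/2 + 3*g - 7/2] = 3*g^2 + 15*g + 3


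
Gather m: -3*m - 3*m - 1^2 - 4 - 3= -6*m - 8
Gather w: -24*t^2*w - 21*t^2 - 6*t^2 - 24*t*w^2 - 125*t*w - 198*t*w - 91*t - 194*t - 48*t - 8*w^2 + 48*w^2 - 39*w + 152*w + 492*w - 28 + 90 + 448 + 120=-27*t^2 - 333*t + w^2*(40 - 24*t) + w*(-24*t^2 - 323*t + 605) + 630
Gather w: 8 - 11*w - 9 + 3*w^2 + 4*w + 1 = 3*w^2 - 7*w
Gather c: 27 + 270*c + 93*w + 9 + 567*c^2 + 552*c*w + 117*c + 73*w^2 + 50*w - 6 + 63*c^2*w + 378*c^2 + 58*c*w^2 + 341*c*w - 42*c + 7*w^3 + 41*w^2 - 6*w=c^2*(63*w + 945) + c*(58*w^2 + 893*w + 345) + 7*w^3 + 114*w^2 + 137*w + 30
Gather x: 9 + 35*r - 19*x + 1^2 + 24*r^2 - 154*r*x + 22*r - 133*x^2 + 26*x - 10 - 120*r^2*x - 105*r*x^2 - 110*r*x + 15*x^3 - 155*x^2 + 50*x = 24*r^2 + 57*r + 15*x^3 + x^2*(-105*r - 288) + x*(-120*r^2 - 264*r + 57)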